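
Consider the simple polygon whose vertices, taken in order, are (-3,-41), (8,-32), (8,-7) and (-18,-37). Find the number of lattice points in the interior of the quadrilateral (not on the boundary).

Using the shoelace formula, 2A = |[(-3)·(-32) − 8·(-41)] + [8·(-7) − 8·(-32)] + [8·(-37) − (-18)·(-7)] + [(-18)·(-41) − (-3)·(-37)]| = 829, so the area is 829/2.
Summing gcd(|Δx|,|Δy|) over the edges gives the boundary count: gcd(11,9) + gcd(0,25) + gcd(26,30) + gcd(15,4) = 1+25+2+1 = 29.
Pick's theorem gives I = A − B/2 + 1 = 829/2 − 29/2 + 1 = 401.

401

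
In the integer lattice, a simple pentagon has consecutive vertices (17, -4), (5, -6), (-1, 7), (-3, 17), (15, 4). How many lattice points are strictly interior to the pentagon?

The shoelace formula gives twice the area as |(17·(-6) − 5·(-4)) + (5·7 − (-1)·(-6)) + ((-1)·17 − (-3)·7) + ((-3)·4 − 15·17) + (15·(-4) − 17·4)| = 444, so the area is 222.
The number of boundary lattice points is Σ gcd(|Δx|,|Δy|) = gcd(12,2) + gcd(6,13) + gcd(2,10) + gcd(18,13) + gcd(2,8) = 2+1+2+1+2 = 8.
Pick's theorem gives I = A − B/2 + 1 = 222 − 8/2 + 1 = 219.

219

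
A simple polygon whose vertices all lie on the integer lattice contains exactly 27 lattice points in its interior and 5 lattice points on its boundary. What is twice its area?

Pick's theorem states A = I + B/2 − 1, so A = 27 + 5/2 − 1 = 57/2.
Hence 2A = 57.

57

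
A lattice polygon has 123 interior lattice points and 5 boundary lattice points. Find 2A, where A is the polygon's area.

249

Pick's theorem states A = I + B/2 − 1, so A = 123 + 5/2 − 1 = 249/2.
Hence 2A = 249.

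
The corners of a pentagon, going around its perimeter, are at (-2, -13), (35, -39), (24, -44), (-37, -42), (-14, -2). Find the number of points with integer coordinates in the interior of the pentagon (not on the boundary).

The shoelace formula gives twice the area as |((-2)·(-39) − 35·(-13)) + (35·(-44) − 24·(-39)) + (24·(-42) − (-37)·(-44)) + ((-37)·(-2) − (-14)·(-42)) + ((-14)·(-13) − (-2)·(-2))| = 3043, so the area is 1521.5.
The number of boundary lattice points is Σ gcd(|Δx|,|Δy|) = gcd(37,26) + gcd(11,5) + gcd(61,2) + gcd(23,40) + gcd(12,11) = 1+1+1+1+1 = 5.
By Pick's theorem A = I + B/2 − 1, so I = 1521.5 − 5/2 + 1 = 1520.

1520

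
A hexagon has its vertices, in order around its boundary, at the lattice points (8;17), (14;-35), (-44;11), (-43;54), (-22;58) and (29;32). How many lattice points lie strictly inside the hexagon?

The shoelace formula gives twice the area as |[8·(-35) − 14·17] + [14·11 − (-44)·(-35)] + [(-44)·54 − (-43)·11] + [(-43)·58 − (-22)·54] + [(-22)·32 − 29·58] + [29·17 − 8·32]| = 7262, so the area is 3631.
The number of boundary lattice points is Σ gcd(|Δx|,|Δy|) = gcd(6,52) + gcd(58,46) + gcd(1,43) + gcd(21,4) + gcd(51,26) + gcd(21,15) = 2+2+1+1+1+3 = 10.
By Pick's theorem A = I + B/2 − 1, so I = 3631 − 10/2 + 1 = 3627.

3627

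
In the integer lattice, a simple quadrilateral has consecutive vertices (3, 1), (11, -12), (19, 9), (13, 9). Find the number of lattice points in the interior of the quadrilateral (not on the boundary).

The shoelace formula gives twice the area as |[3·(-12) − 11·1] + [11·9 − 19·(-12)] + [19·9 − 13·9] + [13·1 − 3·9]| = 320, so the area is 160.
The number of boundary lattice points is Σ gcd(|Δx|,|Δy|) = gcd(8,13) + gcd(8,21) + gcd(6,0) + gcd(10,8) = 1+1+6+2 = 10.
By Pick's theorem A = I + B/2 − 1, so I = 160 − 10/2 + 1 = 156.

156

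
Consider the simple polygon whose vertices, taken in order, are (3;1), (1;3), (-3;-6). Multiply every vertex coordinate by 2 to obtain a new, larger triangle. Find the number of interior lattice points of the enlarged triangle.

The shoelace formula gives twice the area as |(3·3 − 1·1) + (1·(-6) − (-3)·3) + ((-3)·1 − 3·(-6))| = 26, so the area is 13.
Summing gcd(|Δx|,|Δy|) over the edges gives the boundary count: gcd(2,2) + gcd(4,9) + gcd(6,7) = 2+1+1 = 4.
Scaling by 2 multiplies the area by 2² = 4 (so the new area is 52) and multiplies the boundary lattice-point count by 2, giving 8.
By Pick's theorem, the interior count of the dilated polygon is 52 − 8/2 + 1 = 49.

49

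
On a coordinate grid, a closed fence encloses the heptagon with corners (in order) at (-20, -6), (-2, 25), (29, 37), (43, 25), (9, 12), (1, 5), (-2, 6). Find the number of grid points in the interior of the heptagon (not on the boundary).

The shoelace formula gives twice the area as |((-20)·25 − (-2)·(-6)) + ((-2)·37 − 29·25) + (29·25 − 43·37) + (43·12 − 9·25) + (9·5 − 1·12) + (1·6 − (-2)·5) + ((-2)·(-6) − (-20)·6)| = 1705, so the area is 852.5.
Summing gcd(|Δx|,|Δy|) over the edges gives the boundary count: gcd(18,31) + gcd(31,12) + gcd(14,12) + gcd(34,13) + gcd(8,7) + gcd(3,1) + gcd(18,12) = 1+1+2+1+1+1+6 = 13.
Pick's theorem gives I = A − B/2 + 1 = 852.5 − 13/2 + 1 = 847.

847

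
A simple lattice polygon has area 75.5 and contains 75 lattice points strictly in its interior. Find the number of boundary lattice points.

3

Pick's theorem gives A = I + B/2 − 1, so B = 2(A − I + 1) = 2(75.5 − 75 + 1) = 3.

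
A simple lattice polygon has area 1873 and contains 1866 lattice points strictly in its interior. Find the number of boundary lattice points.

16

Pick's theorem gives A = I + B/2 − 1, so B = 2(A − I + 1) = 2(1873 − 1866 + 1) = 16.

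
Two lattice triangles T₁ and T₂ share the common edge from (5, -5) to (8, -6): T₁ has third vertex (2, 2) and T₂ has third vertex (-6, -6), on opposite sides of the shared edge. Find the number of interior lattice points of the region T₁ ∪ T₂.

8

The union is the simple quadrilateral with vertices (5, -5), (2, 2), (8, -6), (-6, -6) in order.
By the shoelace formula, twice the signed area is |[5·2 − 2·(-5)] + [2·(-6) − 8·2] + [8·(-6) − (-6)·(-6)] + [(-6)·(-5) − 5·(-6)]| = 32, so the area is 16.
The number of boundary lattice points is Σ gcd(|Δx|,|Δy|) = gcd(3,7) + gcd(6,8) + gcd(14,0) + gcd(11,1) = 1+2+14+1 = 18.
By Pick's theorem I = A − B/2 + 1 = 16 − 18/2 + 1 = 8.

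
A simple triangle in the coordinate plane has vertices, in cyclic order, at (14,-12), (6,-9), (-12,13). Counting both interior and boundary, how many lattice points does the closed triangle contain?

Using the shoelace formula, 2A = |[14·(-9) − 6·(-12)] + [6·13 − (-12)·(-9)] + [(-12)·(-12) − 14·13]| = 122, so the area is 61.
Summing gcd(|Δx|,|Δy|) over the edges gives the boundary count: gcd(8,3) + gcd(18,22) + gcd(26,25) = 1+2+1 = 4.
Pick's theorem gives I = A − B/2 + 1 = 61 − 4/2 + 1 = 60, so the closed region contains I + B = 60 + 4 = 64 lattice points.

64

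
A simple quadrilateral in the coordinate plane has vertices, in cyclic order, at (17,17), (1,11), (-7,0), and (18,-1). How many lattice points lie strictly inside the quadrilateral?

287

Using the shoelace formula, 2A = |(17·11 − 1·17) + (1·0 − (-7)·11) + ((-7)·(-1) − 18·0) + (18·17 − 17·(-1))| = 577, so the area is 288.5.
Along each edge there are gcd(|Δx|,|Δy|)+1 lattice points, so counting each shared vertex once the boundary has gcd(16,6) + gcd(8,11) + gcd(25,1) + gcd(1,18) = 2+1+1+1 = 5.
By Pick's theorem A = I + B/2 − 1, so I = 288.5 − 5/2 + 1 = 287.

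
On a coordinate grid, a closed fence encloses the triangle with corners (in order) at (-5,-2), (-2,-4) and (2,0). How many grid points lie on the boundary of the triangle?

The number of boundary lattice points is Σ gcd(|Δx|,|Δy|) = gcd(3,2) + gcd(4,4) + gcd(7,2) = 1+4+1 = 6.

6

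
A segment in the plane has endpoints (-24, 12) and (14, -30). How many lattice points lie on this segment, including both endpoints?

The number of lattice points on a segment between lattice points is gcd(|Δx|,|Δy|) + 1 = gcd(38,42) + 1 = 2 + 1 = 3.

3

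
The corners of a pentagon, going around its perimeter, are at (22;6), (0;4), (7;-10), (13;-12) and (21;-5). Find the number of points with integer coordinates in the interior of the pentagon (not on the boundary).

Using the shoelace formula, 2A = |(22·4 − 0·6) + (0·(-10) − 7·4) + (7·(-12) − 13·(-10)) + (13·(-5) − 21·(-12)) + (21·6 − 22·(-5))| = 529, so the area is 529/2.
Along each edge there are gcd(|Δx|,|Δy|)+1 lattice points, so counting each shared vertex once the boundary has gcd(22,2) + gcd(7,14) + gcd(6,2) + gcd(8,7) + gcd(1,11) = 2+7+2+1+1 = 13.
Pick's theorem gives I = A − B/2 + 1 = 529/2 − 13/2 + 1 = 259.

259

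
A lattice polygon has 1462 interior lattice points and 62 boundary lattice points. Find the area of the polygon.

By Pick's theorem, A = I + B/2 − 1 = 1462 + 62/2 − 1 = 1492.

1492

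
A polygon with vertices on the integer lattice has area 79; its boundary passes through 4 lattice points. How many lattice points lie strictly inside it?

From Pick's theorem, I = A − B/2 + 1 = 79 − 4/2 + 1 = 78.

78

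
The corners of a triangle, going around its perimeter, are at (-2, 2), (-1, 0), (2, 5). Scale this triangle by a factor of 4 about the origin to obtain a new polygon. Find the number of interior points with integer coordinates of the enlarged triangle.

83

The shoelace formula gives twice the area as |[(-2)·0 − (-1)·2] + [(-1)·5 − 2·0] + [2·2 − (-2)·5]| = 11, so the area is 5.5.
Along each edge there are gcd(|Δx|,|Δy|)+1 lattice points, so counting each shared vertex once the boundary has gcd(1,2) + gcd(3,5) + gcd(4,3) = 1+1+1 = 3.
Scaling by 4 multiplies the area by 4² = 16 (so the new area is 88) and multiplies the boundary lattice-point count by 4, giving 12.
By Pick's theorem, the interior count of the dilated polygon is 88 − 12/2 + 1 = 83.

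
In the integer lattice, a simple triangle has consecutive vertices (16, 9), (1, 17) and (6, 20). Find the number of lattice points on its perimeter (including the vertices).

The number of boundary lattice points is Σ gcd(|Δx|,|Δy|) = gcd(15,8) + gcd(5,3) + gcd(10,11) = 1+1+1 = 3.

3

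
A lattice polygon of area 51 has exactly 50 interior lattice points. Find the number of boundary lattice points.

4

Pick's theorem gives A = I + B/2 − 1, so B = 2(A − I + 1) = 2(51 − 50 + 1) = 4.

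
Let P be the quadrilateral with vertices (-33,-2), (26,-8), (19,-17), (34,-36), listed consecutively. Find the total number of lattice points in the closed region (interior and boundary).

By the shoelace formula, twice the signed area is |((-33)·(-8) − 26·(-2)) + (26·(-17) − 19·(-8)) + (19·(-36) − 34·(-17)) + (34·(-2) − (-33)·(-36))| = 1336, so the area is 668.
The number of boundary lattice points is Σ gcd(|Δx|,|Δy|) = gcd(59,6) + gcd(7,9) + gcd(15,19) + gcd(67,34) = 1+1+1+1 = 4.
Pick's theorem gives I = A − B/2 + 1 = 668 − 4/2 + 1 = 667, so the closed region contains I + B = 667 + 4 = 671 lattice points.

671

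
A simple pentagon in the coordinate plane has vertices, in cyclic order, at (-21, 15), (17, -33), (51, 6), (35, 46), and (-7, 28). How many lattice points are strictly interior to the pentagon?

3064

By the shoelace formula, twice the signed area is |((-21)·(-33) − 17·15) + (17·6 − 51·(-33)) + (51·46 − 35·6) + (35·28 − (-7)·46) + ((-7)·15 − (-21)·28)| = 6144, so the area is 3072.
Summing gcd(|Δx|,|Δy|) over the edges gives the boundary count: gcd(38,48) + gcd(34,39) + gcd(16,40) + gcd(42,18) + gcd(14,13) = 2+1+8+6+1 = 18.
By Pick's theorem A = I + B/2 − 1, so I = 3072 − 18/2 + 1 = 3064.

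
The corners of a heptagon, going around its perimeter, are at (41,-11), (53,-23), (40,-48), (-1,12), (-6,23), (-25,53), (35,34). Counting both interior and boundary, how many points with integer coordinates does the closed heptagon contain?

2876

By the shoelace formula, twice the signed area is |[41·(-23) − 53·(-11)] + [53·(-48) − 40·(-23)] + [40·12 − (-1)·(-48)] + [(-1)·23 − (-6)·12] + [(-6)·53 − (-25)·23] + [(-25)·34 − 35·53] + [35·(-11) − 41·34]| = 5730, so the area is 2865.
Along each edge there are gcd(|Δx|,|Δy|)+1 lattice points, so counting each shared vertex once the boundary has gcd(12,12) + gcd(13,25) + gcd(41,60) + gcd(5,11) + gcd(19,30) + gcd(60,19) + gcd(6,45) = 12+1+1+1+1+1+3 = 20.
Pick's theorem gives I = A − B/2 + 1 = 2865 − 20/2 + 1 = 2856, so the closed region contains I + B = 2856 + 20 = 2876 lattice points.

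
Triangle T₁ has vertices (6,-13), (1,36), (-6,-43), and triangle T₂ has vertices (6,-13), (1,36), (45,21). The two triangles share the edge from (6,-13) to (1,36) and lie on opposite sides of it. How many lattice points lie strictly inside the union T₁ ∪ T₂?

The union is the simple quadrilateral with vertices (6,-13), (-6,-43), (1,36), (45,21) in order.
The shoelace formula gives twice the area as |[6·(-43) − (-6)·(-13)] + [(-6)·36 − 1·(-43)] + [1·21 − 45·36] + [45·(-13) − 6·21]| = 2819, so the area is 2819/2.
The number of boundary lattice points is Σ gcd(|Δx|,|Δy|) = gcd(12,30) + gcd(7,79) + gcd(44,15) + gcd(39,34) = 6+1+1+1 = 9.
By Pick's theorem I = A − B/2 + 1 = 2819/2 − 9/2 + 1 = 1406.

1406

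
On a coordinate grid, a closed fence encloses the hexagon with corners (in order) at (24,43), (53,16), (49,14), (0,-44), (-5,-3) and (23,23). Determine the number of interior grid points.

1958

By the shoelace formula, twice the signed area is |(24·16 − 53·43) + (53·14 − 49·16) + (49·(-44) − 0·14) + (0·(-3) − (-5)·(-44)) + ((-5)·23 − 23·(-3)) + (23·43 − 24·23)| = 3922, so the area is 1961.
Summing gcd(|Δx|,|Δy|) over the edges gives the boundary count: gcd(29,27) + gcd(4,2) + gcd(49,58) + gcd(5,41) + gcd(28,26) + gcd(1,20) = 1+2+1+1+2+1 = 8.
By Pick's theorem A = I + B/2 − 1, so I = 1961 − 8/2 + 1 = 1958.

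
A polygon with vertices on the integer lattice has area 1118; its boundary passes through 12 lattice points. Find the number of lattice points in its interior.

From Pick's theorem, I = A − B/2 + 1 = 1118 − 12/2 + 1 = 1113.

1113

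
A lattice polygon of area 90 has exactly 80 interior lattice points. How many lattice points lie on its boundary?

22

Pick's theorem gives A = I + B/2 − 1, so B = 2(A − I + 1) = 2(90 − 80 + 1) = 22.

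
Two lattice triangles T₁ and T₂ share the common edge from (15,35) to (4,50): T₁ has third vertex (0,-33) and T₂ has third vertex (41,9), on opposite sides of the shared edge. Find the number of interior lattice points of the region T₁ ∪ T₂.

The union is the simple quadrilateral with vertices (15,35), (0,-33), (4,50), (41,9) in order.
Using the shoelace formula, 2A = |[15·(-33) − 0·35] + [0·50 − 4·(-33)] + [4·9 − 41·50] + [41·35 − 15·9]| = 1077, so the area is 1077/2.
Along each edge there are gcd(|Δx|,|Δy|)+1 lattice points, so counting each shared vertex once the boundary has gcd(15,68) + gcd(4,83) + gcd(37,41) + gcd(26,26) = 1+1+1+26 = 29.
By Pick's theorem I = A − B/2 + 1 = 1077/2 − 29/2 + 1 = 525.

525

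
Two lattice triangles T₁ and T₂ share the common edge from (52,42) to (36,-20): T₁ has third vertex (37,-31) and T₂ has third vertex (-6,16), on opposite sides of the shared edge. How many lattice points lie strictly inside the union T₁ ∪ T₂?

1705

The union is the simple quadrilateral with vertices (52,42), (37,-31), (36,-20), (-6,16) in order.
By the shoelace formula, twice the signed area is |[52·(-31) − 37·42] + [37·(-20) − 36·(-31)] + [36·16 − (-6)·(-20)] + [(-6)·42 − 52·16]| = 3418, so the area is 1709.
Summing gcd(|Δx|,|Δy|) over the edges gives the boundary count: gcd(15,73) + gcd(1,11) + gcd(42,36) + gcd(58,26) = 1+1+6+2 = 10.
By Pick's theorem I = A − B/2 + 1 = 1709 − 10/2 + 1 = 1705.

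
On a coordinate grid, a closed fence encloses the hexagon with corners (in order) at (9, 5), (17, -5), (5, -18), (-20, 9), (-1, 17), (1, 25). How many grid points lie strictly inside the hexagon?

The shoelace formula gives twice the area as |[9·(-5) − 17·5] + [17·(-18) − 5·(-5)] + [5·9 − (-20)·(-18)] + [(-20)·17 − (-1)·9] + [(-1)·25 − 1·17] + [1·5 − 9·25]| = 1319, so the area is 1319/2.
Along each edge there are gcd(|Δx|,|Δy|)+1 lattice points, so counting each shared vertex once the boundary has gcd(8,10) + gcd(12,13) + gcd(25,27) + gcd(19,8) + gcd(2,8) + gcd(8,20) = 2+1+1+1+2+4 = 11.
Pick's theorem gives I = A − B/2 + 1 = 1319/2 − 11/2 + 1 = 655.

655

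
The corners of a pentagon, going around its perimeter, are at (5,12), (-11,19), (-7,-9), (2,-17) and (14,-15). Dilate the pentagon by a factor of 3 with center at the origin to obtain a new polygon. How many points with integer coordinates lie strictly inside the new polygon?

Using the shoelace formula, 2A = |[5·19 − (-11)·12] + [(-11)·(-9) − (-7)·19] + [(-7)·(-17) − 2·(-9)] + [2·(-15) − 14·(-17)] + [14·12 − 5·(-15)]| = 1047, so the area is 1047/2.
Along each edge there are gcd(|Δx|,|Δy|)+1 lattice points, so counting each shared vertex once the boundary has gcd(16,7) + gcd(4,28) + gcd(9,8) + gcd(12,2) + gcd(9,27) = 1+4+1+2+9 = 17.
Scaling by 3 multiplies the area by 3² = 9 (so the new area is 9423/2) and multiplies the boundary lattice-point count by 3, giving 51.
By Pick's theorem, the interior count of the dilated polygon is 9423/2 − 51/2 + 1 = 4687.

4687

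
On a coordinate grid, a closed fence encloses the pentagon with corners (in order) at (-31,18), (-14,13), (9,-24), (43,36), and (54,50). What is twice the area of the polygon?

4152

By the shoelace formula, twice the signed area is |((-31)·13 − (-14)·18) + ((-14)·(-24) − 9·13) + (9·36 − 43·(-24)) + (43·50 − 54·36) + (54·18 − (-31)·50)| = 4152, so the area is 2076.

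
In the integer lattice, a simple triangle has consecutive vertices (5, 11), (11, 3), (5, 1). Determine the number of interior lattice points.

Using the shoelace formula, 2A = |[5·3 − 11·11] + [11·1 − 5·3] + [5·11 − 5·1]| = 60, so the area is 30.
Along each edge there are gcd(|Δx|,|Δy|)+1 lattice points, so counting each shared vertex once the boundary has gcd(6,8) + gcd(6,2) + gcd(0,10) = 2+2+10 = 14.
Pick's theorem gives I = A − B/2 + 1 = 30 − 14/2 + 1 = 24.

24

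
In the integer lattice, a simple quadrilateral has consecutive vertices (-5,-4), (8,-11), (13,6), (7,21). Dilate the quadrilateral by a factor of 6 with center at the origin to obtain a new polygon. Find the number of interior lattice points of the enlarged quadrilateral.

Using the shoelace formula, 2A = |[(-5)·(-11) − 8·(-4)] + [8·6 − 13·(-11)] + [13·21 − 7·6] + [7·(-4) − (-5)·21]| = 586, so the area is 293.
Along each edge there are gcd(|Δx|,|Δy|)+1 lattice points, so counting each shared vertex once the boundary has gcd(13,7) + gcd(5,17) + gcd(6,15) + gcd(12,25) = 1+1+3+1 = 6.
Scaling by 6 multiplies the area by 6² = 36 (so the new area is 10548) and multiplies the boundary lattice-point count by 6, giving 36.
By Pick's theorem, the interior count of the dilated polygon is 10548 − 36/2 + 1 = 10531.

10531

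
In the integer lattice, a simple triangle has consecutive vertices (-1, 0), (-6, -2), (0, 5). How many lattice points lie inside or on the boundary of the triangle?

14

Using the shoelace formula, 2A = |((-1)·(-2) − (-6)·0) + ((-6)·5 − 0·(-2)) + (0·0 − (-1)·5)| = 23, so the area is 23/2.
Along each edge there are gcd(|Δx|,|Δy|)+1 lattice points, so counting each shared vertex once the boundary has gcd(5,2) + gcd(6,7) + gcd(1,5) = 1+1+1 = 3.
Pick's theorem gives I = A − B/2 + 1 = 23/2 − 3/2 + 1 = 11, so the closed region contains I + B = 11 + 3 = 14 lattice points.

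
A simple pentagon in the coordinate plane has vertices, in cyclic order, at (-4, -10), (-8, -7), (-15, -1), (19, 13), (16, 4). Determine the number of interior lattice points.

By the shoelace formula, twice the signed area is |[(-4)·(-7) − (-8)·(-10)] + [(-8)·(-1) − (-15)·(-7)] + [(-15)·13 − 19·(-1)] + [19·4 − 16·13] + [16·(-10) − (-4)·4]| = 601, so the area is 601/2.
Summing gcd(|Δx|,|Δy|) over the edges gives the boundary count: gcd(4,3) + gcd(7,6) + gcd(34,14) + gcd(3,9) + gcd(20,14) = 1+1+2+3+2 = 9.
By Pick's theorem A = I + B/2 − 1, so I = 601/2 − 9/2 + 1 = 297.

297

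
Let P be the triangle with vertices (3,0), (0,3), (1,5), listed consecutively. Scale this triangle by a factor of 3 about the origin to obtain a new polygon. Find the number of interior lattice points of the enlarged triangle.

34

Using the shoelace formula, 2A = |(3·3 − 0·0) + (0·5 − 1·3) + (1·0 − 3·5)| = 9, so the area is 4.5.
The number of boundary lattice points is Σ gcd(|Δx|,|Δy|) = gcd(3,3) + gcd(1,2) + gcd(2,5) = 3+1+1 = 5.
Scaling by 3 multiplies the area by 3² = 9 (so the new area is 81/2) and multiplies the boundary lattice-point count by 3, giving 15.
By Pick's theorem, the interior count of the dilated polygon is 81/2 − 15/2 + 1 = 34.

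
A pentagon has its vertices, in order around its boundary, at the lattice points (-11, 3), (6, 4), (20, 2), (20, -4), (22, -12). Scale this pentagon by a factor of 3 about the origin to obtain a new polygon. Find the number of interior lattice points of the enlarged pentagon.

By the shoelace formula, twice the signed area is |((-11)·4 − 6·3) + (6·2 − 20·4) + (20·(-4) − 20·2) + (20·(-12) − 22·(-4)) + (22·3 − (-11)·(-12))| = 468, so the area is 234.
Along each edge there are gcd(|Δx|,|Δy|)+1 lattice points, so counting each shared vertex once the boundary has gcd(17,1) + gcd(14,2) + gcd(0,6) + gcd(2,8) + gcd(33,15) = 1+2+6+2+3 = 14.
Scaling by 3 multiplies the area by 3² = 9 (so the new area is 2106) and multiplies the boundary lattice-point count by 3, giving 42.
By Pick's theorem, the interior count of the dilated polygon is 2106 − 42/2 + 1 = 2086.

2086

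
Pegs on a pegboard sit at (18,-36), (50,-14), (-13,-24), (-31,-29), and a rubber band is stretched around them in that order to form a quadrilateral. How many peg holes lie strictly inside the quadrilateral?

714

The shoelace formula gives twice the area as |[18·(-14) − 50·(-36)] + [50·(-24) − (-13)·(-14)] + [(-13)·(-29) − (-31)·(-24)] + [(-31)·(-36) − 18·(-29)]| = 1437, so the area is 1437/2.
Summing gcd(|Δx|,|Δy|) over the edges gives the boundary count: gcd(32,22) + gcd(63,10) + gcd(18,5) + gcd(49,7) = 2+1+1+7 = 11.
By Pick's theorem A = I + B/2 − 1, so I = 1437/2 − 11/2 + 1 = 714.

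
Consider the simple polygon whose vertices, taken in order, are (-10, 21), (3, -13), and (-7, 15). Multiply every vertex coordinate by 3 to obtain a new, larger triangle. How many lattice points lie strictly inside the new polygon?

Using the shoelace formula, 2A = |((-10)·(-13) − 3·21) + (3·15 − (-7)·(-13)) + ((-7)·21 − (-10)·15)| = 24, so the area is 12.
Summing gcd(|Δx|,|Δy|) over the edges gives the boundary count: gcd(13,34) + gcd(10,28) + gcd(3,6) = 1+2+3 = 6.
Scaling by 3 multiplies the area by 3² = 9 (so the new area is 108) and multiplies the boundary lattice-point count by 3, giving 18.
By Pick's theorem, the interior count of the dilated polygon is 108 − 18/2 + 1 = 100.

100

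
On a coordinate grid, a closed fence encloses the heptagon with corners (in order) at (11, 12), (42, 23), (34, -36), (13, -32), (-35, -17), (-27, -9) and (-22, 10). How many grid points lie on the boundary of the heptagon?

Summing gcd(|Δx|,|Δy|) over the edges gives the boundary count: gcd(31,11) + gcd(8,59) + gcd(21,4) + gcd(48,15) + gcd(8,8) + gcd(5,19) + gcd(33,2) = 1+1+1+3+8+1+1 = 16.

16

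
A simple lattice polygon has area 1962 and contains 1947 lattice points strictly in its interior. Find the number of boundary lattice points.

Pick's theorem gives A = I + B/2 − 1, so B = 2(A − I + 1) = 2(1962 − 1947 + 1) = 32.

32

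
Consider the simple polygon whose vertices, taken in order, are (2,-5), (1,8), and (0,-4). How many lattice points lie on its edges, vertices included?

Along each edge there are gcd(|Δx|,|Δy|)+1 lattice points, so counting each shared vertex once the boundary has gcd(1,13) + gcd(1,12) + gcd(2,1) = 1+1+1 = 3.

3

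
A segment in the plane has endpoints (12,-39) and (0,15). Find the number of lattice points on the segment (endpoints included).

The number of lattice points on a segment between lattice points is gcd(|Δx|,|Δy|) + 1 = gcd(12,54) + 1 = 6 + 1 = 7.

7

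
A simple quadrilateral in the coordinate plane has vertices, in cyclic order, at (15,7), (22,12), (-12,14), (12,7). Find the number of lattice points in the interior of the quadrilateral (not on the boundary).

By the shoelace formula, twice the signed area is |(15·12 − 22·7) + (22·14 − (-12)·12) + ((-12)·7 − 12·14) + (12·7 − 15·7)| = 205, so the area is 205/2.
The number of boundary lattice points is Σ gcd(|Δx|,|Δy|) = gcd(7,5) + gcd(34,2) + gcd(24,7) + gcd(3,0) = 1+2+1+3 = 7.
By Pick's theorem A = I + B/2 − 1, so I = 205/2 − 7/2 + 1 = 100.

100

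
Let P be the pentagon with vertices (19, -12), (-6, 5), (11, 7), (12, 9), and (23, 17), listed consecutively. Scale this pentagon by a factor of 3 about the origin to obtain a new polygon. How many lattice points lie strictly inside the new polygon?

2968

Using the shoelace formula, 2A = |(19·5 − (-6)·(-12)) + ((-6)·7 − 11·5) + (11·9 − 12·7) + (12·17 − 23·9) + (23·(-12) − 19·17)| = 661, so the area is 330.5.
The number of boundary lattice points is Σ gcd(|Δx|,|Δy|) = gcd(25,17) + gcd(17,2) + gcd(1,2) + gcd(11,8) + gcd(4,29) = 1+1+1+1+1 = 5.
Scaling by 3 multiplies the area by 3² = 9 (so the new area is 2974.5) and multiplies the boundary lattice-point count by 3, giving 15.
By Pick's theorem, the interior count of the dilated polygon is 2974.5 − 15/2 + 1 = 2968.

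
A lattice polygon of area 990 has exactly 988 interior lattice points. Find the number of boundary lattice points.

6

Pick's theorem gives A = I + B/2 − 1, so B = 2(A − I + 1) = 2(990 − 988 + 1) = 6.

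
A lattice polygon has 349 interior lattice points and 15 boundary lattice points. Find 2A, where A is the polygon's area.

Pick's theorem states A = I + B/2 − 1, so A = 349 + 15/2 − 1 = 711/2.
Hence 2A = 711.

711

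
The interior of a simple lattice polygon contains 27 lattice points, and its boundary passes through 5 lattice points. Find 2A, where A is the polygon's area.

57

Pick's theorem states A = I + B/2 − 1, so A = 27 + 5/2 − 1 = 57/2.
Hence 2A = 57.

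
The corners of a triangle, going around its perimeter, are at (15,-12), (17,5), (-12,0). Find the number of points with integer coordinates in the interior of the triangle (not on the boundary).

240

By the shoelace formula, twice the signed area is |[15·5 − 17·(-12)] + [17·0 − (-12)·5] + [(-12)·(-12) − 15·0]| = 483, so the area is 241.5.
Along each edge there are gcd(|Δx|,|Δy|)+1 lattice points, so counting each shared vertex once the boundary has gcd(2,17) + gcd(29,5) + gcd(27,12) = 1+1+3 = 5.
Pick's theorem gives I = A − B/2 + 1 = 241.5 − 5/2 + 1 = 240.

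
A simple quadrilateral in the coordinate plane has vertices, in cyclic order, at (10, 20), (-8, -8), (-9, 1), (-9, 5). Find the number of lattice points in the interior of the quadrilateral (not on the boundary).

130

The shoelace formula gives twice the area as |(10·(-8) − (-8)·20) + ((-8)·1 − (-9)·(-8)) + ((-9)·5 − (-9)·1) + ((-9)·20 − 10·5)| = 266, so the area is 133.
The number of boundary lattice points is Σ gcd(|Δx|,|Δy|) = gcd(18,28) + gcd(1,9) + gcd(0,4) + gcd(19,15) = 2+1+4+1 = 8.
Pick's theorem gives I = A − B/2 + 1 = 133 − 8/2 + 1 = 130.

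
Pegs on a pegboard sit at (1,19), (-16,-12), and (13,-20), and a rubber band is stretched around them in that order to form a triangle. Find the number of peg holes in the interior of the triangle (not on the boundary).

Using the shoelace formula, 2A = |[1·(-12) − (-16)·19] + [(-16)·(-20) − 13·(-12)] + [13·19 − 1·(-20)]| = 1035, so the area is 517.5.
The number of boundary lattice points is Σ gcd(|Δx|,|Δy|) = gcd(17,31) + gcd(29,8) + gcd(12,39) = 1+1+3 = 5.
Pick's theorem gives I = A − B/2 + 1 = 517.5 − 5/2 + 1 = 516.

516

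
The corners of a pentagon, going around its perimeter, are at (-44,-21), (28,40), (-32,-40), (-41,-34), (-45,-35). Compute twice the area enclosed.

Using the shoelace formula, 2A = |((-44)·40 − 28·(-21)) + (28·(-40) − (-32)·40) + ((-32)·(-34) − (-41)·(-40)) + ((-41)·(-35) − (-45)·(-34)) + ((-45)·(-21) − (-44)·(-35))| = 2254, so the area is 1127.

2254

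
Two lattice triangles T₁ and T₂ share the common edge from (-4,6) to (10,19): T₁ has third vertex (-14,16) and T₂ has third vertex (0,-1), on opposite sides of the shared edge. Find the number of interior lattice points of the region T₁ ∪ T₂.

199

The union is the simple quadrilateral with vertices (-4,6), (-14,16), (10,19), (0,-1) in order.
By the shoelace formula, twice the signed area is |[(-4)·16 − (-14)·6] + [(-14)·19 − 10·16] + [10·(-1) − 0·19] + [0·6 − (-4)·(-1)]| = 420, so the area is 210.
The number of boundary lattice points is Σ gcd(|Δx|,|Δy|) = gcd(10,10) + gcd(24,3) + gcd(10,20) + gcd(4,7) = 10+3+10+1 = 24.
By Pick's theorem I = A − B/2 + 1 = 210 − 24/2 + 1 = 199.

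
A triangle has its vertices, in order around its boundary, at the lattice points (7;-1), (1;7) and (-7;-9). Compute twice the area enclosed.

The shoelace formula gives twice the area as |(7·7 − 1·(-1)) + (1·(-9) − (-7)·7) + ((-7)·(-1) − 7·(-9))| = 160, so the area is 80.

160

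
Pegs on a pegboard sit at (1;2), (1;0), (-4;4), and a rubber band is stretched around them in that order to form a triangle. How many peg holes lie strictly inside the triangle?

The shoelace formula gives twice the area as |(1·0 − 1·2) + (1·4 − (-4)·0) + ((-4)·2 − 1·4)| = 10, so the area is 5.
The number of boundary lattice points is Σ gcd(|Δx|,|Δy|) = gcd(0,2) + gcd(5,4) + gcd(5,2) = 2+1+1 = 4.
Pick's theorem gives I = A − B/2 + 1 = 5 − 4/2 + 1 = 4.

4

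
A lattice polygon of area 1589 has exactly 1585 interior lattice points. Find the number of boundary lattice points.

10

Pick's theorem gives A = I + B/2 − 1, so B = 2(A − I + 1) = 2(1589 − 1585 + 1) = 10.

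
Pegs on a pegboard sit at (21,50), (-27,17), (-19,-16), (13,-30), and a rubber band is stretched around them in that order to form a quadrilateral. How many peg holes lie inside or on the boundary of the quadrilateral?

Using the shoelace formula, 2A = |[21·17 − (-27)·50] + [(-27)·(-16) − (-19)·17] + [(-19)·(-30) − 13·(-16)] + [13·50 − 21·(-30)]| = 4520, so the area is 2260.
The number of boundary lattice points is Σ gcd(|Δx|,|Δy|) = gcd(48,33) + gcd(8,33) + gcd(32,14) + gcd(8,80) = 3+1+2+8 = 14.
Pick's theorem gives I = A − B/2 + 1 = 2260 − 14/2 + 1 = 2254, so the closed region contains I + B = 2254 + 14 = 2268 lattice points.

2268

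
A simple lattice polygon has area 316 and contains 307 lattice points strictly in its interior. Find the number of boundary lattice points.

20

Pick's theorem gives A = I + B/2 − 1, so B = 2(A − I + 1) = 2(316 − 307 + 1) = 20.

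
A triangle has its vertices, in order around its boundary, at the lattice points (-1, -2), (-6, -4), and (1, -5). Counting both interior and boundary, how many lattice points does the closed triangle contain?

12

Using the shoelace formula, 2A = |[(-1)·(-4) − (-6)·(-2)] + [(-6)·(-5) − 1·(-4)] + [1·(-2) − (-1)·(-5)]| = 19, so the area is 19/2.
Summing gcd(|Δx|,|Δy|) over the edges gives the boundary count: gcd(5,2) + gcd(7,1) + gcd(2,3) = 1+1+1 = 3.
Pick's theorem gives I = A − B/2 + 1 = 19/2 − 3/2 + 1 = 9, so the closed region contains I + B = 9 + 3 = 12 lattice points.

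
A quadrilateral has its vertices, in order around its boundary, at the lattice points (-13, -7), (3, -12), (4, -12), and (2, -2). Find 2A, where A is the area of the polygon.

165

By the shoelace formula, twice the signed area is |[(-13)·(-12) − 3·(-7)] + [3·(-12) − 4·(-12)] + [4·(-2) − 2·(-12)] + [2·(-7) − (-13)·(-2)]| = 165, so the area is 82.5.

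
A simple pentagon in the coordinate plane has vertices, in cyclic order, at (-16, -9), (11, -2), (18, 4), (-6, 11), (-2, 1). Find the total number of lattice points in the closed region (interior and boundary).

246

The shoelace formula gives twice the area as |((-16)·(-2) − 11·(-9)) + (11·4 − 18·(-2)) + (18·11 − (-6)·4) + ((-6)·1 − (-2)·11) + ((-2)·(-9) − (-16)·1)| = 483, so the area is 241.5.
The number of boundary lattice points is Σ gcd(|Δx|,|Δy|) = gcd(27,7) + gcd(7,6) + gcd(24,7) + gcd(4,10) + gcd(14,10) = 1+1+1+2+2 = 7.
Pick's theorem gives I = A − B/2 + 1 = 241.5 − 7/2 + 1 = 239, so the closed region contains I + B = 239 + 7 = 246 lattice points.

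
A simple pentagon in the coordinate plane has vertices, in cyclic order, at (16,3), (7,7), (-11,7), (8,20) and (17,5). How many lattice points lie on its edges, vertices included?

Along each edge there are gcd(|Δx|,|Δy|)+1 lattice points, so counting each shared vertex once the boundary has gcd(9,4) + gcd(18,0) + gcd(19,13) + gcd(9,15) + gcd(1,2) = 1+18+1+3+1 = 24.

24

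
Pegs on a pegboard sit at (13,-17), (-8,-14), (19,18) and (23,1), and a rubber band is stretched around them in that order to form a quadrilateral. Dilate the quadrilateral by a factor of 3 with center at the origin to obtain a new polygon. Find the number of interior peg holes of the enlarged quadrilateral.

Using the shoelace formula, 2A = |[13·(-14) − (-8)·(-17)] + [(-8)·18 − 19·(-14)] + [19·1 − 23·18] + [23·(-17) − 13·1]| = 995, so the area is 497.5.
The number of boundary lattice points is Σ gcd(|Δx|,|Δy|) = gcd(21,3) + gcd(27,32) + gcd(4,17) + gcd(10,18) = 3+1+1+2 = 7.
Scaling by 3 multiplies the area by 3² = 9 (so the new area is 4477.5) and multiplies the boundary lattice-point count by 3, giving 21.
By Pick's theorem, the interior count of the dilated polygon is 4477.5 − 21/2 + 1 = 4468.

4468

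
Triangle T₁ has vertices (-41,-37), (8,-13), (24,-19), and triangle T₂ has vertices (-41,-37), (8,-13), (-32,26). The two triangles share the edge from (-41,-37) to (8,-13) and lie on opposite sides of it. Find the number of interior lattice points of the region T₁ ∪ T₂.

The union is the simple quadrilateral with vertices (-41,-37), (24,-19), (8,-13), (-32,26) in order.
The shoelace formula gives twice the area as |((-41)·(-19) − 24·(-37)) + (24·(-13) − 8·(-19)) + (8·26 − (-32)·(-13)) + ((-32)·(-37) − (-41)·26)| = 3549, so the area is 3549/2.
Summing gcd(|Δx|,|Δy|) over the edges gives the boundary count: gcd(65,18) + gcd(16,6) + gcd(40,39) + gcd(9,63) = 1+2+1+9 = 13.
By Pick's theorem I = A − B/2 + 1 = 3549/2 − 13/2 + 1 = 1769.

1769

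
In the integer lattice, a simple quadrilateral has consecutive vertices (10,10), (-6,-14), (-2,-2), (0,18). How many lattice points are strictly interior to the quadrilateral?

149

By the shoelace formula, twice the signed area is |(10·(-14) − (-6)·10) + ((-6)·(-2) − (-2)·(-14)) + ((-2)·18 − 0·(-2)) + (0·10 − 10·18)| = 312, so the area is 156.
The number of boundary lattice points is Σ gcd(|Δx|,|Δy|) = gcd(16,24) + gcd(4,12) + gcd(2,20) + gcd(10,8) = 8+4+2+2 = 16.
Pick's theorem gives I = A − B/2 + 1 = 156 − 16/2 + 1 = 149.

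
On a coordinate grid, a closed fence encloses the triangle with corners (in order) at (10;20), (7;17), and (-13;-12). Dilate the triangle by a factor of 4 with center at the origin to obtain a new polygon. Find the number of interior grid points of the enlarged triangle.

Using the shoelace formula, 2A = |[10·17 − 7·20] + [7·(-12) − (-13)·17] + [(-13)·20 − 10·(-12)]| = 27, so the area is 27/2.
Along each edge there are gcd(|Δx|,|Δy|)+1 lattice points, so counting each shared vertex once the boundary has gcd(3,3) + gcd(20,29) + gcd(23,32) = 3+1+1 = 5.
Scaling by 4 multiplies the area by 4² = 16 (so the new area is 216) and multiplies the boundary lattice-point count by 4, giving 20.
By Pick's theorem, the interior count of the dilated polygon is 216 − 20/2 + 1 = 207.

207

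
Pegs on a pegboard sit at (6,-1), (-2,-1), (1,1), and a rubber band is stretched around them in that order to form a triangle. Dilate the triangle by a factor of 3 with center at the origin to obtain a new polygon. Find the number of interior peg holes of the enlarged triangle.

By the shoelace formula, twice the signed area is |(6·(-1) − (-2)·(-1)) + ((-2)·1 − 1·(-1)) + (1·(-1) − 6·1)| = 16, so the area is 8.
The number of boundary lattice points is Σ gcd(|Δx|,|Δy|) = gcd(8,0) + gcd(3,2) + gcd(5,2) = 8+1+1 = 10.
Scaling by 3 multiplies the area by 3² = 9 (so the new area is 72) and multiplies the boundary lattice-point count by 3, giving 30.
By Pick's theorem, the interior count of the dilated polygon is 72 − 30/2 + 1 = 58.

58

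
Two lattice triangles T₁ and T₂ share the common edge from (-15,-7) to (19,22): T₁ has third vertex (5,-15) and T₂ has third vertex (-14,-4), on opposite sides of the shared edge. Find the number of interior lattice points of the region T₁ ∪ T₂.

460

The union is the simple quadrilateral with vertices (-15,-7), (5,-15), (19,22), (-14,-4) in order.
By the shoelace formula, twice the signed area is |[(-15)·(-15) − 5·(-7)] + [5·22 − 19·(-15)] + [19·(-4) − (-14)·22] + [(-14)·(-7) − (-15)·(-4)]| = 925, so the area is 925/2.
Along each edge there are gcd(|Δx|,|Δy|)+1 lattice points, so counting each shared vertex once the boundary has gcd(20,8) + gcd(14,37) + gcd(33,26) + gcd(1,3) = 4+1+1+1 = 7.
By Pick's theorem I = A − B/2 + 1 = 925/2 − 7/2 + 1 = 460.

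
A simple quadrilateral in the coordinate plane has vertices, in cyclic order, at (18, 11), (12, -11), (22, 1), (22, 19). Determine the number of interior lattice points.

Using the shoelace formula, 2A = |[18·(-11) − 12·11] + [12·1 − 22·(-11)] + [22·19 − 22·1] + [22·11 − 18·19]| = 220, so the area is 110.
The number of boundary lattice points is Σ gcd(|Δx|,|Δy|) = gcd(6,22) + gcd(10,12) + gcd(0,18) + gcd(4,8) = 2+2+18+4 = 26.
Pick's theorem gives I = A − B/2 + 1 = 110 − 26/2 + 1 = 98.

98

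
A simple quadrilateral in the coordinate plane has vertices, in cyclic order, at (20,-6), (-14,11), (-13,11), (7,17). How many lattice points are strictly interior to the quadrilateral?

268

By the shoelace formula, twice the signed area is |(20·11 − (-14)·(-6)) + ((-14)·11 − (-13)·11) + ((-13)·17 − 7·11) + (7·(-6) − 20·17)| = 555, so the area is 277.5.
Along each edge there are gcd(|Δx|,|Δy|)+1 lattice points, so counting each shared vertex once the boundary has gcd(34,17) + gcd(1,0) + gcd(20,6) + gcd(13,23) = 17+1+2+1 = 21.
By Pick's theorem A = I + B/2 − 1, so I = 277.5 − 21/2 + 1 = 268.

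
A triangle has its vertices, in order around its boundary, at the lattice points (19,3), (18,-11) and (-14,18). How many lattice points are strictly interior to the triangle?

The shoelace formula gives twice the area as |(19·(-11) − 18·3) + (18·18 − (-14)·(-11)) + ((-14)·3 − 19·18)| = 477, so the area is 477/2.
The number of boundary lattice points is Σ gcd(|Δx|,|Δy|) = gcd(1,14) + gcd(32,29) + gcd(33,15) = 1+1+3 = 5.
By Pick's theorem A = I + B/2 − 1, so I = 477/2 − 5/2 + 1 = 237.

237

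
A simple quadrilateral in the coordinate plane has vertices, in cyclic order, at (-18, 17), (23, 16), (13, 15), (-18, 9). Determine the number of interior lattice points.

145

By the shoelace formula, twice the signed area is |((-18)·16 − 23·17) + (23·15 − 13·16) + (13·9 − (-18)·15) + ((-18)·17 − (-18)·9)| = 299, so the area is 149.5.
Along each edge there are gcd(|Δx|,|Δy|)+1 lattice points, so counting each shared vertex once the boundary has gcd(41,1) + gcd(10,1) + gcd(31,6) + gcd(0,8) = 1+1+1+8 = 11.
Pick's theorem gives I = A − B/2 + 1 = 149.5 − 11/2 + 1 = 145.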